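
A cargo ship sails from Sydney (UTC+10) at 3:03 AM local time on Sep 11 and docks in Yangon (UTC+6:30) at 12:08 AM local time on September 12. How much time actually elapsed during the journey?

24 hours 35 minutes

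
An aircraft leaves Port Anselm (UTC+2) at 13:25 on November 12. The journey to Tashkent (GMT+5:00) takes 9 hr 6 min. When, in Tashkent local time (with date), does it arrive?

Convert departure to UTC: 13:25 − 2:00 = 11:25 UTC on Nov 12.
Add 9 hours and 6 minutes travel time → 20:31 UTC.
Tashkent is UTC+5:00, so local arrival = 20:31 + 5:00 = 01:31 on Nov 13.

01:31 on November 13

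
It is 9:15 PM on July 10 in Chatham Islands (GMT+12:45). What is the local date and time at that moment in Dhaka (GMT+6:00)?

2:30 PM on July 10

In UTC: 9:15 PM − 12:45 = 8:30 AM on Jul 10.
Dhaka is UTC+6:00: 8:30 AM + 6:00 = 2:30 PM on Jul 10.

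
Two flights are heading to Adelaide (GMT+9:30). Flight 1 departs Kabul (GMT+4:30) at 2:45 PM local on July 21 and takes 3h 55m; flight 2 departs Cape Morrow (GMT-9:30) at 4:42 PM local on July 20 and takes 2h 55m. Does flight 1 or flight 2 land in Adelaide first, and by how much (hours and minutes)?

the second, by 9 hours 3 minutes

Flight 1 in UTC: 2:45 PM − 4:30 = 10:15 AM on Jul 21.
+3 hours and 55 minutes → arrive 2:10 PM UTC on Jul 21.
Flight 2 in UTC: 4:42 PM + 9:30 = 2:12 AM on Jul 21.
+2 hours and 55 minutes → arrive 5:07 AM UTC on Jul 21.
Flight 2 lands earlier by 9 hours 3 minutes.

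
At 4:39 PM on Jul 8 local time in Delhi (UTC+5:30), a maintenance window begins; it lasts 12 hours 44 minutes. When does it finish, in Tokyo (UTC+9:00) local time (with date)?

8:53 AM on Jul 9

Convert start to UTC: 4:39 PM − 5:30 = 11:09 AM UTC on Jul 8.
Add 12 hours 44 minutes duration → 11:53 PM UTC.
Tokyo is UTC+9:00, so local end time = 11:53 PM + 9:00 = 8:53 AM on Jul 9.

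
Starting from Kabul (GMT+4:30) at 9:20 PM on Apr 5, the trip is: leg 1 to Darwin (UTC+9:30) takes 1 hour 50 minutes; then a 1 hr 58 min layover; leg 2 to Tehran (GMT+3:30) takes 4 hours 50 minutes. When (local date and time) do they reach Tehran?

Convert departure to UTC: 9:20 PM − 4:30 = 4:50 PM UTC on Apr 5.
Add 1 hour 50 minutes leg 1 → 6:40 PM UTC.
Add 1 hour and 58 minutes layover in Darwin → 8:38 PM UTC.
Add 4 hours and 50 minutes leg 2 → 1:28 AM UTC (Apr 6).
Tehran is UTC+3:30, so local arrival = 1:28 AM + 3:30 = 4:58 AM on Apr 6.

4:58 AM on April 6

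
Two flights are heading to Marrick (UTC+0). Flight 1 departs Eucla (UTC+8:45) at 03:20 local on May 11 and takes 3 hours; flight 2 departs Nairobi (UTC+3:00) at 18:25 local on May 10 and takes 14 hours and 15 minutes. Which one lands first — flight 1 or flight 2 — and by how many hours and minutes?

the first, by 8 hours 5 minutes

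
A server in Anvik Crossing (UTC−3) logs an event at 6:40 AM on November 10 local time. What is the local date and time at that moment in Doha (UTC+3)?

12:40 PM on November 10

Doha is 6:00 ahead of Anvik Crossing.
Shift by the zone difference: 6:40 AM + 6:00 = 12:40 PM on Nov 10 in Doha.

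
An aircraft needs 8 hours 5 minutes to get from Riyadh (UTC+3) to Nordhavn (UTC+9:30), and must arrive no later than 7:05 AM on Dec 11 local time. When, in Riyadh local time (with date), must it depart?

4:30 PM on Dec 10

Target arrival in UTC: 7:05 AM − 9:30 = 9:35 PM on Dec 10.
Subtract 8 hours 5 minutes → departure 1:30 PM UTC on Dec 10.
Riyadh is UTC+3:00: 1:30 PM + 3:00 = 4:30 PM on Dec 10.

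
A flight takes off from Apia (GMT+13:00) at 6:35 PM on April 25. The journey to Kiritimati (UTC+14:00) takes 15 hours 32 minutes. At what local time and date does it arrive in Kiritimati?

Convert departure to UTC: 6:35 PM − 13:00 = 5:35 AM UTC on Apr 25.
Add 15 hours 32 minutes travel time → 9:07 PM UTC.
Kiritimati is UTC+14:00, so local arrival = 9:07 PM + 14:00 = 11:07 AM on Apr 26.

11:07 AM on April 26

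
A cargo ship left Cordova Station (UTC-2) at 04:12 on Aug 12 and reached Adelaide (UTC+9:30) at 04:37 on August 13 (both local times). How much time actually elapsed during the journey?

12 hours 55 minutes

Adelaide is 11:30 ahead of Cordova Station.
Clock-face elapsed time (ignoring zones) is 24 hours 25 minutes.
Actual elapsed = 24 hours 25 minutes − 11:30 = 12 hours 55 minutes.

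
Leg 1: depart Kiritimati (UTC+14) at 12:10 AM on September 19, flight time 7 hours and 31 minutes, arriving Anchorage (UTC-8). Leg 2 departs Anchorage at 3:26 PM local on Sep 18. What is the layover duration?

5 hours 45 minutes

Convert departure to UTC: 12:10 AM − 14:00 = 10:10 AM UTC on Sep 18.
Add 7 hours and 31 minutes flight time → 5:41 PM UTC.
Anchorage is UTC−8:00, so local arrival = 5:41 PM − 8:00 = 9:41 AM on Sep 18.
Layover = 3:26 PM − 9:41 AM = 5 hours 45 minutes.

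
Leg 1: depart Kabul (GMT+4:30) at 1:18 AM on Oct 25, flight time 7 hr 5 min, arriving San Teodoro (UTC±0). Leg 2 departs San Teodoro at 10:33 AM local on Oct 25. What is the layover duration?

6 hours 40 minutes

Convert departure to UTC: 1:18 AM − 4:30 = 8:48 PM UTC on Oct 24.
Add 7 hours 5 minutes flight time → 3:53 AM UTC (Oct 25).
San Teodoro is UTC+0, so local arrival is the same: 3:53 AM on Oct 25.
Layover = 10:33 AM − 3:53 AM = 6 hours 40 minutes.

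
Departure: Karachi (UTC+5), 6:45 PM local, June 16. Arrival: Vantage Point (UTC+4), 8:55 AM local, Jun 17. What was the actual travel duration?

15 hours 10 minutes

Departure in UTC: 6:45 PM − 5:00 = 1:45 PM on Jun 16.
Arrival in UTC: 8:55 AM − 4:00 = 4:55 AM on Jun 17.
Elapsed = 4:55 AM − 1:45 PM (+1 day) = 15 hours 10 minutes.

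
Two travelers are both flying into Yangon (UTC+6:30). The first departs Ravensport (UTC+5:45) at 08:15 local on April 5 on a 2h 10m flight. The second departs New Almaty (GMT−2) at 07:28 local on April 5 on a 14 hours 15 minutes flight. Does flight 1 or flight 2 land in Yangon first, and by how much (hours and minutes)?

Flight 1 in UTC: 08:15 − 5:45 = 02:30 on Apr 5.
+2 hours 10 minutes → arrive 04:40 UTC on Apr 5.
Flight 2 in UTC: 07:28 + 2:00 = 09:28 on Apr 5.
+14 hours 15 minutes → arrive 23:43 UTC on Apr 5.
Flight 1 lands earlier by 19 hours 3 minutes.

the first, by 19 hours 3 minutes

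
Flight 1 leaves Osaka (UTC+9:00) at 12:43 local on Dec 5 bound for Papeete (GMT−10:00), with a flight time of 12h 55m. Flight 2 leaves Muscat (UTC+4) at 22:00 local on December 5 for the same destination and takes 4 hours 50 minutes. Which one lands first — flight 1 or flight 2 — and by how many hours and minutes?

Flight 1 in UTC: 12:43 − 9:00 = 03:43 on Dec 5.
+12 hours and 55 minutes → arrive 16:38 UTC on Dec 5.
Flight 2 in UTC: 22:00 − 4:00 = 18:00 on Dec 5.
+4 hours 50 minutes → arrive 22:50 UTC on Dec 5.
Flight 1 lands earlier by 6 hours 12 minutes.

the first, by 6 hours 12 minutes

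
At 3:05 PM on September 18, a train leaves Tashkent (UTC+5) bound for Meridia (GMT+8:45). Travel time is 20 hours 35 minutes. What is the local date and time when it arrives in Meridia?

3:25 PM on Sep 19

Convert departure to UTC: 3:05 PM − 5:00 = 10:05 AM UTC on Sep 18.
Add 20 hours 35 minutes travel time → 6:40 AM UTC (Sep 19).
Meridia is UTC+8:45, so local arrival = 6:40 AM + 8:45 = 3:25 PM on Sep 19.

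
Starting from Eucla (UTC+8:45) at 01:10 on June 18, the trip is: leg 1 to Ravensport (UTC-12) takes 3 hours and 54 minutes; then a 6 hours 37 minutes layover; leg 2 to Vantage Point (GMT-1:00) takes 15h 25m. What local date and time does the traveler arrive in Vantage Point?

17:21 on June 18

Convert departure to UTC: 01:10 − 8:45 = 16:25 UTC on Jun 17.
Add 3 hours and 54 minutes leg 1 → 20:19 UTC.
Add 6 hours 37 minutes layover in Ravensport → 02:56 UTC (Jun 18).
Add 15 hours 25 minutes leg 2 → 18:21 UTC.
Vantage Point is UTC−1:00, so local arrival = 18:21 − 1:00 = 17:21 on Jun 18.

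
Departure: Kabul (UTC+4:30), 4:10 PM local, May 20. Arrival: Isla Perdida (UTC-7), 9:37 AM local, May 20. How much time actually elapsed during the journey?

4 hours 57 minutes

Departure in UTC: 4:10 PM − 4:30 = 11:40 AM on May 20.
Arrival in UTC: 9:37 AM + 7:00 = 4:37 PM on May 20.
Elapsed = 4:37 PM − 11:40 AM = 4 hours 57 minutes.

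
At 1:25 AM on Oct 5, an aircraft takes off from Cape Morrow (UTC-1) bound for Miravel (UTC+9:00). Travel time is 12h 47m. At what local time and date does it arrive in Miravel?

Convert departure to UTC: 1:25 AM + 1:00 = 2:25 AM UTC on Oct 5.
Add 12 hours and 47 minutes travel time → 3:12 PM UTC.
Miravel is UTC+9:00, so local arrival = 3:12 PM + 9:00 = 12:12 AM on Oct 6.

12:12 AM on October 6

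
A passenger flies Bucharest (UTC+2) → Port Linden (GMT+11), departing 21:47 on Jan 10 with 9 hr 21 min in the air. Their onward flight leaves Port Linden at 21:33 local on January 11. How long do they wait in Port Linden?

5 hours 25 minutes

Convert departure to UTC: 21:47 − 2:00 = 19:47 UTC on Jan 10.
Add 9 hours 21 minutes flight time → 05:08 UTC (Jan 11).
Port Linden is UTC+11:00, so local arrival = 05:08 + 11:00 = 16:08 on Jan 11.
Layover = 21:33 − 16:08 = 5 hours 25 minutes.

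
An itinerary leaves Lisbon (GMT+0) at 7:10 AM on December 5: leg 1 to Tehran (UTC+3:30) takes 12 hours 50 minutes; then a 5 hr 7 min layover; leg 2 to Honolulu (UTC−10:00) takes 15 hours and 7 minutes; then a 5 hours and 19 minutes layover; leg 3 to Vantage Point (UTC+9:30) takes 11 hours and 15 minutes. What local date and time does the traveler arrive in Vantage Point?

6:18 PM on December 7

Lisbon is at UTC+0, so departure is already 7:10 AM UTC on Dec 5.
Add 12 hours and 50 minutes leg 1 → 8:00 PM UTC.
Add 5 hours 7 minutes layover in Tehran → 1:07 AM UTC (Dec 6).
Add 15 hours and 7 minutes leg 2 → 4:14 PM UTC.
Add 5 hours 19 minutes layover in Honolulu → 9:33 PM UTC.
Add 11 hours 15 minutes leg 3 → 8:48 AM UTC (Dec 7).
Vantage Point is UTC+9:30, so local arrival = 8:48 AM + 9:30 = 6:18 PM on Dec 7.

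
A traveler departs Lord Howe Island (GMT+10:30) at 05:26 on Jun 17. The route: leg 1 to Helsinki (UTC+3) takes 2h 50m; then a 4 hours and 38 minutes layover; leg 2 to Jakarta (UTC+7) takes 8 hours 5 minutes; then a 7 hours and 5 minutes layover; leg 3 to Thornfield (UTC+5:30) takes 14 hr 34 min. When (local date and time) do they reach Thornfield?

13:38 on Jun 18

Convert departure to UTC: 05:26 − 10:30 = 18:56 UTC on Jun 16.
Add 2 hours and 50 minutes leg 1 → 21:46 UTC.
Add 4 hours and 38 minutes layover in Helsinki → 02:24 UTC (Jun 17).
Add 8 hours and 5 minutes leg 2 → 10:29 UTC.
Add 7 hours 5 minutes layover in Jakarta → 17:34 UTC.
Add 14 hours and 34 minutes leg 3 → 08:08 UTC (Jun 18).
Thornfield is UTC+5:30, so local arrival = 08:08 + 5:30 = 13:38 on Jun 18.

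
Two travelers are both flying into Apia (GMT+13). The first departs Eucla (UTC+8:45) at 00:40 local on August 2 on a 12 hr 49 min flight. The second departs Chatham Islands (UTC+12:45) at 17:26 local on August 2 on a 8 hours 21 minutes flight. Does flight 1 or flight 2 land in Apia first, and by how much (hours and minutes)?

the first, by 8 hours 18 minutes

Flight 1 in UTC: 00:40 − 8:45 = 15:55 on Aug 1.
+12 hours and 49 minutes → arrive 04:44 UTC on Aug 2.
Flight 2 in UTC: 17:26 − 12:45 = 04:41 on Aug 2.
+8 hours 21 minutes → arrive 13:02 UTC on Aug 2.
Flight 1 lands earlier by 8 hours 18 minutes.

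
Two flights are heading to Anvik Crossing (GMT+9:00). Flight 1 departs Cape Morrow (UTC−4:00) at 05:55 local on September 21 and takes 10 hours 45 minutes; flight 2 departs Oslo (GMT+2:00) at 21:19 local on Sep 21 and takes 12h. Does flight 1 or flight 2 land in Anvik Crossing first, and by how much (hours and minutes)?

the first, by 10 hours 39 minutes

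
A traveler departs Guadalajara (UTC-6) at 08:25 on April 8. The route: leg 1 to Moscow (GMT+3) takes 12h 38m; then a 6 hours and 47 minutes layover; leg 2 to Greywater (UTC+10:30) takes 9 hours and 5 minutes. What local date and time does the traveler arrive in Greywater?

05:25 on April 10

Convert departure to UTC: 08:25 + 6:00 = 14:25 UTC on Apr 8.
Add 12 hours and 38 minutes leg 1 → 03:03 UTC (Apr 9).
Add 6 hours 47 minutes layover in Moscow → 09:50 UTC.
Add 9 hours and 5 minutes leg 2 → 18:55 UTC.
Greywater is UTC+10:30, so local arrival = 18:55 + 10:30 = 05:25 on Apr 10.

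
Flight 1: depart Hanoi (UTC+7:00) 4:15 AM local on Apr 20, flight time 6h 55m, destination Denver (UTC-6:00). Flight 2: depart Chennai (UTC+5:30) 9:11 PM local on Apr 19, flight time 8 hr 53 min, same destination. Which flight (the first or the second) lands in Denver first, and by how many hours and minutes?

the second, by 3 hours 36 minutes

Flight 1 in UTC: 4:15 AM − 7:00 = 9:15 PM on Apr 19.
+6 hours and 55 minutes → arrive 4:10 AM UTC on Apr 20.
Flight 2 in UTC: 9:11 PM − 5:30 = 3:41 PM on Apr 19.
+8 hours and 53 minutes → arrive 12:34 AM UTC on Apr 20.
Flight 2 lands earlier by 3 hours 36 minutes.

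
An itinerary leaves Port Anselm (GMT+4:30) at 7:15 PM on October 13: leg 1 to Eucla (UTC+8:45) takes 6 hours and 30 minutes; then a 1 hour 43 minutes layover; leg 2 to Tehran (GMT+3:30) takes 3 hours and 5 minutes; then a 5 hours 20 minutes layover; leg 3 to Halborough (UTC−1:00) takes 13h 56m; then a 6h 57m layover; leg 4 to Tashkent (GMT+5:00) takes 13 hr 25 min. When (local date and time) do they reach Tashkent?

10:41 PM on Oct 15

Convert departure to UTC: 7:15 PM − 4:30 = 2:45 PM UTC on Oct 13.
Add 6 hours 30 minutes leg 1 → 9:15 PM UTC.
Add 1 hour 43 minutes layover in Eucla → 10:58 PM UTC.
Add 3 hours 5 minutes leg 2 → 2:03 AM UTC (Oct 14).
Add 5 hours 20 minutes layover in Tehran → 7:23 AM UTC.
Add 13 hours 56 minutes leg 3 → 9:19 PM UTC.
Add 6 hours and 57 minutes layover in Halborough → 4:16 AM UTC (Oct 15).
Add 13 hours and 25 minutes leg 4 → 5:41 PM UTC.
Tashkent is UTC+5:00, so local arrival = 5:41 PM + 5:00 = 10:41 PM on Oct 15.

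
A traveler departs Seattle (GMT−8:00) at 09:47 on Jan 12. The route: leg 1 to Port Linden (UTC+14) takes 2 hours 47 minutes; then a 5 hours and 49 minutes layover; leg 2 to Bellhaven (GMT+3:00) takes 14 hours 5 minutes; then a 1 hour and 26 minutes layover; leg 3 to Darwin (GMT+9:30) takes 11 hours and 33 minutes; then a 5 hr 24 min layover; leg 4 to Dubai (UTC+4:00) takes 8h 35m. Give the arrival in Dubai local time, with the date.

Convert departure to UTC: 09:47 + 8:00 = 17:47 UTC on Jan 12.
Add 2 hours and 47 minutes leg 1 → 20:34 UTC.
Add 5 hours and 49 minutes layover in Port Linden → 02:23 UTC (Jan 13).
Add 14 hours 5 minutes leg 2 → 16:28 UTC.
Add 1 hour 26 minutes layover in Bellhaven → 17:54 UTC.
Add 11 hours 33 minutes leg 3 → 05:27 UTC (Jan 14).
Add 5 hours and 24 minutes layover in Darwin → 10:51 UTC.
Add 8 hours 35 minutes leg 4 → 19:26 UTC.
Dubai is UTC+4:00, so local arrival = 19:26 + 4:00 = 23:26 on Jan 14.

23:26 on January 14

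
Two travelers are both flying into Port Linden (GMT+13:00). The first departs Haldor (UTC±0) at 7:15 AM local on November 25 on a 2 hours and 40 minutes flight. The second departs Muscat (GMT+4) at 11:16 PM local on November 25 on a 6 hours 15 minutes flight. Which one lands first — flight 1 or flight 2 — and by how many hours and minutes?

Flight 1 departs at 7:15 AM UTC (Nov 25).
+2 hours 40 minutes → arrive 9:55 AM UTC on Nov 25.
Flight 2 in UTC: 11:16 PM − 4:00 = 7:16 PM on Nov 25.
+6 hours and 15 minutes → arrive 1:31 AM UTC on Nov 26.
Flight 1 lands earlier by 15 hours 36 minutes.

the first, by 15 hours 36 minutes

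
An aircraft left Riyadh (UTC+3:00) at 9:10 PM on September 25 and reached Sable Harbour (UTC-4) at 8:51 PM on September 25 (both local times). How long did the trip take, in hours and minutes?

Sable Harbour is 7:00 behind Riyadh.
Clock-face elapsed time (ignoring zones) is −19 minutes.
Actual elapsed = −19 minutes + 7:00 = 6 hours 41 minutes.

6 hours 41 minutes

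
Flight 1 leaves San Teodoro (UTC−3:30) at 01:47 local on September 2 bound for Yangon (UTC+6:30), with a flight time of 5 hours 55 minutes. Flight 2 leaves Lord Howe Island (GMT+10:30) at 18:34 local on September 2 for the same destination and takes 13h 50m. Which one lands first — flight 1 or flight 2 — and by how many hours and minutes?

the first, by 10 hours 42 minutes

Flight 1 in UTC: 01:47 + 3:30 = 05:17 on Sep 2.
+5 hours 55 minutes → arrive 11:12 UTC on Sep 2.
Flight 2 in UTC: 18:34 − 10:30 = 08:04 on Sep 2.
+13 hours and 50 minutes → arrive 21:54 UTC on Sep 2.
Flight 1 lands earlier by 10 hours 42 minutes.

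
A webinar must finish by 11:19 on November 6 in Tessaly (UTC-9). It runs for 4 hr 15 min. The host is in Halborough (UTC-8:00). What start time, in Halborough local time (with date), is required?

Target end time in UTC: 11:19 + 9:00 = 20:19 on Nov 6.
Subtract 4 hours and 15 minutes → start 16:04 UTC on Nov 6.
Halborough is UTC−8:00: 16:04 − 8:00 = 08:04 on Nov 6.

08:04 on Nov 6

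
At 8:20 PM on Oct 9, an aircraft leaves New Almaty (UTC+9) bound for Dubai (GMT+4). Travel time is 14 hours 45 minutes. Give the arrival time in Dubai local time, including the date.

6:05 AM on October 10

Convert departure to UTC: 8:20 PM − 9:00 = 11:20 AM UTC on Oct 9.
Add 14 hours 45 minutes travel time → 2:05 AM UTC (Oct 10).
Dubai is UTC+4:00, so local arrival = 2:05 AM + 4:00 = 6:05 AM on Oct 10.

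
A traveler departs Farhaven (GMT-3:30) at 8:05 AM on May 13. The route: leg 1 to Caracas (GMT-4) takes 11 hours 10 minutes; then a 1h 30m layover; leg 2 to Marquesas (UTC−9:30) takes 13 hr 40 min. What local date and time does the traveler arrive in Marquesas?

Convert departure to UTC: 8:05 AM + 3:30 = 11:35 AM UTC on May 13.
Add 11 hours and 10 minutes leg 1 → 10:45 PM UTC.
Add 1 hour 30 minutes layover in Caracas → 12:15 AM UTC (May 14).
Add 13 hours and 40 minutes leg 2 → 1:55 PM UTC.
Marquesas is UTC−9:30, so local arrival = 1:55 PM − 9:30 = 4:25 AM on May 14.

4:25 AM on May 14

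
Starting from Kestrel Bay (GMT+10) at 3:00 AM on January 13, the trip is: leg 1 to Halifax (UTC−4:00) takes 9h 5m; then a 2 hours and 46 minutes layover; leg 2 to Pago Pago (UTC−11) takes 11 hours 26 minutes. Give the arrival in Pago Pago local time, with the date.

5:17 AM on January 13

Convert departure to UTC: 3:00 AM − 10:00 = 5:00 PM UTC on Jan 12.
Add 9 hours and 5 minutes leg 1 → 2:05 AM UTC (Jan 13).
Add 2 hours 46 minutes layover in Halifax → 4:51 AM UTC.
Add 11 hours 26 minutes leg 2 → 4:17 PM UTC.
Pago Pago is UTC−11:00, so local arrival = 4:17 PM − 11:00 = 5:17 AM on Jan 13.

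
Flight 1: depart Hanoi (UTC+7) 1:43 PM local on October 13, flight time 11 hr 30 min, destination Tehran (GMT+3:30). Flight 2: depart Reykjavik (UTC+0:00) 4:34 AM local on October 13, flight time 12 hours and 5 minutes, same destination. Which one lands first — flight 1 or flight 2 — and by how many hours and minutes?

Flight 1 in UTC: 1:43 PM − 7:00 = 6:43 AM on Oct 13.
+11 hours and 30 minutes → arrive 6:13 PM UTC on Oct 13.
Flight 2 departs at 4:34 AM UTC (Oct 13).
+12 hours 5 minutes → arrive 4:39 PM UTC on Oct 13.
Flight 2 lands earlier by 1 hour 34 minutes.

the second, by 1 hour 34 minutes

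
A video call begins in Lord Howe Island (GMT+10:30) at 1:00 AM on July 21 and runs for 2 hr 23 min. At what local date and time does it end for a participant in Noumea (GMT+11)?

Convert start to UTC: 1:00 AM − 10:30 = 2:30 PM UTC on Jul 20.
Add 2 hours and 23 minutes duration → 4:53 PM UTC.
Noumea is UTC+11:00, so local end time = 4:53 PM + 11:00 = 3:53 AM on Jul 21.

3:53 AM on July 21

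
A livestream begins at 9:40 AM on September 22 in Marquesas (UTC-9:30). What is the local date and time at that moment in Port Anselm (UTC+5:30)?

In UTC: 9:40 AM + 9:30 = 7:10 PM on Sep 22.
Port Anselm is UTC+5:30: 7:10 PM + 5:30 = 12:40 AM on Sep 23.

12:40 AM on September 23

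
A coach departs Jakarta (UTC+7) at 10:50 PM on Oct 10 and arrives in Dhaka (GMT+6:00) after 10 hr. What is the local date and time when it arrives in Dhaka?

7:50 AM on October 11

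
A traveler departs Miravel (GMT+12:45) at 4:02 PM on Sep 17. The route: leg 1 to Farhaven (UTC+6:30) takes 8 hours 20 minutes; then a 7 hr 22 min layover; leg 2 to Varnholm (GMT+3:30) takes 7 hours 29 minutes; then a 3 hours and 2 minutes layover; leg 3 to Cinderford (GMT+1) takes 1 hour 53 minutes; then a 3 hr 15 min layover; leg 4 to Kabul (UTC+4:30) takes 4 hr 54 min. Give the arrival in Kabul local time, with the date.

8:02 PM on Sep 18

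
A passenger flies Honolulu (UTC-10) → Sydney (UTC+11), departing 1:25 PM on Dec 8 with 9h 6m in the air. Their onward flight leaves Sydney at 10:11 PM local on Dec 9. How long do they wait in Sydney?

2 hours 40 minutes

Convert departure to UTC: 1:25 PM + 10:00 = 11:25 PM UTC on Dec 8.
Add 9 hours 6 minutes flight time → 8:31 AM UTC (Dec 9).
Sydney is UTC+11:00, so local arrival = 8:31 AM + 11:00 = 7:31 PM on Dec 9.
Layover = 10:11 PM − 7:31 PM = 2 hours 40 minutes.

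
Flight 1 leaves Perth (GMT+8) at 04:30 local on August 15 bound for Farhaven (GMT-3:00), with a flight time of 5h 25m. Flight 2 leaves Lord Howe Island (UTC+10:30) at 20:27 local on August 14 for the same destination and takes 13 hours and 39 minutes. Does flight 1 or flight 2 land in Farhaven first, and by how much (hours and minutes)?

the second, by 2 hours 19 minutes

Flight 1 in UTC: 04:30 − 8:00 = 20:30 on Aug 14.
+5 hours and 25 minutes → arrive 01:55 UTC on Aug 15.
Flight 2 in UTC: 20:27 − 10:30 = 09:57 on Aug 14.
+13 hours and 39 minutes → arrive 23:36 UTC on Aug 14.
Flight 2 lands earlier by 2 hours 19 minutes.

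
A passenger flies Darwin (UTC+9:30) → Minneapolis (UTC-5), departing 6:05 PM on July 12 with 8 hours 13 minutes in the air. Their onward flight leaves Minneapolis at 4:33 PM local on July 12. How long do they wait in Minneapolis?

4 hours 45 minutes

Convert departure to UTC: 6:05 PM − 9:30 = 8:35 AM UTC on Jul 12.
Add 8 hours and 13 minutes flight time → 4:48 PM UTC.
Minneapolis is UTC−5:00, so local arrival = 4:48 PM − 5:00 = 11:48 AM on Jul 12.
Layover = 4:33 PM − 11:48 AM = 4 hours 45 minutes.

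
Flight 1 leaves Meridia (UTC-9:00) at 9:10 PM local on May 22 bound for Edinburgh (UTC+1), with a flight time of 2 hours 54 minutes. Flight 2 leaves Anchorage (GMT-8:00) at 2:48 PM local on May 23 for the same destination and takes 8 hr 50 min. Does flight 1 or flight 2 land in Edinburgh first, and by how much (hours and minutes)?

the first, by 22 hours 34 minutes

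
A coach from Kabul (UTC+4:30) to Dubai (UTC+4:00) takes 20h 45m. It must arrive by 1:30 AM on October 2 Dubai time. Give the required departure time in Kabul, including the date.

Target arrival in UTC: 1:30 AM − 4:00 = 9:30 PM on Oct 1.
Subtract 20 hours 45 minutes → departure 12:45 AM UTC on Oct 1.
Kabul is UTC+4:30: 12:45 AM + 4:30 = 5:15 AM on Oct 1.

5:15 AM on October 1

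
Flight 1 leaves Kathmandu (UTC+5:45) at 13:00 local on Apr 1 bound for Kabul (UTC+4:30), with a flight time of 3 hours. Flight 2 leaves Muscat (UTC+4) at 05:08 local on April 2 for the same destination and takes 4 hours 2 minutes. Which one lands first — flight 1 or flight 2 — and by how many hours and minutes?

the first, by 18 hours 55 minutes

Flight 1 in UTC: 13:00 − 5:45 = 07:15 on Apr 1.
+3 hours → arrive 10:15 UTC on Apr 1.
Flight 2 in UTC: 05:08 − 4:00 = 01:08 on Apr 2.
+4 hours 2 minutes → arrive 05:10 UTC on Apr 2.
Flight 1 lands earlier by 18 hours 55 minutes.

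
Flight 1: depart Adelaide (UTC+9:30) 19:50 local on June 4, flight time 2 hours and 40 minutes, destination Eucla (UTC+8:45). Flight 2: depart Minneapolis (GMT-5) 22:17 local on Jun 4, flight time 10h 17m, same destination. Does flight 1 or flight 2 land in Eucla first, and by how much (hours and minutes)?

Flight 1 in UTC: 19:50 − 9:30 = 10:20 on Jun 4.
+2 hours and 40 minutes → arrive 13:00 UTC on Jun 4.
Flight 2 in UTC: 22:17 + 5:00 = 03:17 on Jun 5.
+10 hours and 17 minutes → arrive 13:34 UTC on Jun 5.
Flight 1 lands earlier by 24 hours 34 minutes.

the first, by 24 hours 34 minutes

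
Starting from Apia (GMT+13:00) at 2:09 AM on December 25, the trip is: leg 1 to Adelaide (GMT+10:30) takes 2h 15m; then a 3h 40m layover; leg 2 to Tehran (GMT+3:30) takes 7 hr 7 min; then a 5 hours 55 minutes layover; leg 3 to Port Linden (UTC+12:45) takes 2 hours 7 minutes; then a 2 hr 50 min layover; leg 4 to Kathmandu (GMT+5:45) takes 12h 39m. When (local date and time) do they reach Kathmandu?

7:27 AM on December 26

Convert departure to UTC: 2:09 AM − 13:00 = 1:09 PM UTC on Dec 24.
Add 2 hours 15 minutes leg 1 → 3:24 PM UTC.
Add 3 hours and 40 minutes layover in Adelaide → 7:04 PM UTC.
Add 7 hours 7 minutes leg 2 → 2:11 AM UTC (Dec 25).
Add 5 hours 55 minutes layover in Tehran → 8:06 AM UTC.
Add 2 hours 7 minutes leg 3 → 10:13 AM UTC.
Add 2 hours 50 minutes layover in Port Linden → 1:03 PM UTC.
Add 12 hours and 39 minutes leg 4 → 1:42 AM UTC (Dec 26).
Kathmandu is UTC+5:45, so local arrival = 1:42 AM + 5:45 = 7:27 AM on Dec 26.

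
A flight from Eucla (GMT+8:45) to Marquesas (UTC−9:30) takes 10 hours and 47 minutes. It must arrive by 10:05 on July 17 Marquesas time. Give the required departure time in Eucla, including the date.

Target arrival in UTC: 10:05 + 9:30 = 19:35 on Jul 17.
Subtract 10 hours and 47 minutes → departure 08:48 UTC on Jul 17.
Eucla is UTC+8:45: 08:48 + 8:45 = 17:33 on Jul 17.

17:33 on July 17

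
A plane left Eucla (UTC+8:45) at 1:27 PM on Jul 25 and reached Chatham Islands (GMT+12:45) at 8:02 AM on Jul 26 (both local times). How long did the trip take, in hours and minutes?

Departure in UTC: 1:27 PM − 8:45 = 4:42 AM on Jul 25.
Arrival in UTC: 8:02 AM − 12:45 = 7:17 PM on Jul 25.
Elapsed = 7:17 PM − 4:42 AM = 14 hours 35 minutes.

14 hours 35 minutes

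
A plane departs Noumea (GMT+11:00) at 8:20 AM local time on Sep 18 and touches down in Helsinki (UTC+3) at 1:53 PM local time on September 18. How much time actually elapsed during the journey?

Departure in UTC: 8:20 AM − 11:00 = 9:20 PM on Sep 17.
Arrival in UTC: 1:53 PM − 3:00 = 10:53 AM on Sep 18.
Elapsed = 10:53 AM − 9:20 PM (+1 day) = 13 hours 33 minutes.

13 hours 33 minutes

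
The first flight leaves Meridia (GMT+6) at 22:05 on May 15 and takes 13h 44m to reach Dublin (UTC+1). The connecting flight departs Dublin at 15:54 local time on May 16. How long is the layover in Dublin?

Convert departure to UTC: 22:05 − 6:00 = 16:05 UTC on May 15.
Add 13 hours and 44 minutes flight time → 05:49 UTC (May 16).
Dublin is UTC+1:00, so local arrival = 05:49 + 1:00 = 06:49 on May 16.
Layover = 15:54 − 06:49 = 9 hours 5 minutes.

9 hours 5 minutes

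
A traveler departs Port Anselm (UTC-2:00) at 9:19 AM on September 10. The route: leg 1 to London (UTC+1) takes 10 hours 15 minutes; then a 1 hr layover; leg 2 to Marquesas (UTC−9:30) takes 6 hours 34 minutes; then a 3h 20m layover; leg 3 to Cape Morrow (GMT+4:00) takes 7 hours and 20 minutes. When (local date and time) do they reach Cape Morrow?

7:48 PM on Sep 11

Convert departure to UTC: 9:19 AM + 2:00 = 11:19 AM UTC on Sep 10.
Add 10 hours 15 minutes leg 1 → 9:34 PM UTC.
Add 1 hour layover in London → 10:34 PM UTC.
Add 6 hours and 34 minutes leg 2 → 5:08 AM UTC (Sep 11).
Add 3 hours and 20 minutes layover in Marquesas → 8:28 AM UTC.
Add 7 hours 20 minutes leg 3 → 3:48 PM UTC.
Cape Morrow is UTC+4:00, so local arrival = 3:48 PM + 4:00 = 7:48 PM on Sep 11.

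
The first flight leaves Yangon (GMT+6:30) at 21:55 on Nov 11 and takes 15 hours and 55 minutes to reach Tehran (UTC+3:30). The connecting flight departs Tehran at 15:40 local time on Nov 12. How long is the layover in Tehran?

Convert departure to UTC: 21:55 − 6:30 = 15:25 UTC on Nov 11.
Add 15 hours 55 minutes flight time → 07:20 UTC (Nov 12).
Tehran is UTC+3:30, so local arrival = 07:20 + 3:30 = 10:50 on Nov 12.
Layover = 15:40 − 10:50 = 4 hours 50 minutes.

4 hours 50 minutes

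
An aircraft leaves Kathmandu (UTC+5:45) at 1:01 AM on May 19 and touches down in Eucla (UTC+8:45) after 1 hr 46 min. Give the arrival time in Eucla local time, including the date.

Convert departure to UTC: 1:01 AM − 5:45 = 7:16 PM UTC on May 18.
Add 1 hour and 46 minutes travel time → 9:02 PM UTC.
Eucla is UTC+8:45, so local arrival = 9:02 PM + 8:45 = 5:47 AM on May 19.

5:47 AM on May 19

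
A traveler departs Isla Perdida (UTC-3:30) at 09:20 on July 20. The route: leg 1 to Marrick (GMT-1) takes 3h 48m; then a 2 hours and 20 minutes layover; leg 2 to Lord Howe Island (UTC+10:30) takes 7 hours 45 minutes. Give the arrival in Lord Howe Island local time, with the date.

Convert departure to UTC: 09:20 + 3:30 = 12:50 UTC on Jul 20.
Add 3 hours and 48 minutes leg 1 → 16:38 UTC.
Add 2 hours 20 minutes layover in Marrick → 18:58 UTC.
Add 7 hours and 45 minutes leg 2 → 02:43 UTC (Jul 21).
Lord Howe Island is UTC+10:30, so local arrival = 02:43 + 10:30 = 13:13 on Jul 21.

13:13 on Jul 21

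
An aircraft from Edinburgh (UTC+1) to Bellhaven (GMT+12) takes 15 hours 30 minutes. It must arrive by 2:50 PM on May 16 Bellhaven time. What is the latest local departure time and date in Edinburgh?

Target arrival in UTC: 2:50 PM − 12:00 = 2:50 AM on May 16.
Subtract 15 hours 30 minutes → departure 11:20 AM UTC on May 15.
Edinburgh is UTC+1:00: 11:20 AM + 1:00 = 12:20 PM on May 15.

12:20 PM on May 15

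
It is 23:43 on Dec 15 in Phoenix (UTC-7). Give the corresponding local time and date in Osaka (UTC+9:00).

15:43 on December 16

Osaka is 16:00 ahead of Phoenix.
Shift by the zone difference: 23:43 + 16:00 = 15:43 on Dec 16 in Osaka.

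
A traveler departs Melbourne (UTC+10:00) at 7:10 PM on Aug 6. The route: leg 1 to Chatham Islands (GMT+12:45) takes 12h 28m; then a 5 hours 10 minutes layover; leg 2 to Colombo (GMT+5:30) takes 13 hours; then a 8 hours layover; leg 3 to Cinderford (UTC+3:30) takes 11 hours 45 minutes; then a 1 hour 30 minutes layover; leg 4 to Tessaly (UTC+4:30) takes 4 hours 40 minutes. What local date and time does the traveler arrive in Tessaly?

10:13 PM on August 8

Convert departure to UTC: 7:10 PM − 10:00 = 9:10 AM UTC on Aug 6.
Add 12 hours and 28 minutes leg 1 → 9:38 PM UTC.
Add 5 hours 10 minutes layover in Chatham Islands → 2:48 AM UTC (Aug 7).
Add 13 hours leg 2 → 3:48 PM UTC.
Add 8 hours layover in Colombo → 11:48 PM UTC.
Add 11 hours and 45 minutes leg 3 → 11:33 AM UTC (Aug 8).
Add 1 hour 30 minutes layover in Cinderford → 1:03 PM UTC.
Add 4 hours 40 minutes leg 4 → 5:43 PM UTC.
Tessaly is UTC+4:30, so local arrival = 5:43 PM + 4:30 = 10:13 PM on Aug 8.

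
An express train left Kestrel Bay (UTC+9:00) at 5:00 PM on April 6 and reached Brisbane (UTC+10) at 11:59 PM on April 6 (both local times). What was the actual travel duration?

5 hours 59 minutes

Departure in UTC: 5:00 PM − 9:00 = 8:00 AM on Apr 6.
Arrival in UTC: 11:59 PM − 10:00 = 1:59 PM on Apr 6.
Elapsed = 1:59 PM − 8:00 AM = 5 hours 59 minutes.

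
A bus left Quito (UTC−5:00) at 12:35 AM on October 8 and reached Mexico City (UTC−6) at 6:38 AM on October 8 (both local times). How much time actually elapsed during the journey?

7 hours 3 minutes

Departure in UTC: 12:35 AM + 5:00 = 5:35 AM on Oct 8.
Arrival in UTC: 6:38 AM + 6:00 = 12:38 PM on Oct 8.
Elapsed = 12:38 PM − 5:35 AM = 7 hours 3 minutes.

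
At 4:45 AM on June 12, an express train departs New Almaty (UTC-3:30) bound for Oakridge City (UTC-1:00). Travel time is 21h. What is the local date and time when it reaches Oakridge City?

Oakridge City is 2:30 ahead of New Almaty.
After 21 hours it is 1:45 AM (Jun 13) in New Almaty.
Shift by the zone difference: 1:45 AM + 2:30 = 4:15 AM on Jun 13 in Oakridge City.

4:15 AM on Jun 13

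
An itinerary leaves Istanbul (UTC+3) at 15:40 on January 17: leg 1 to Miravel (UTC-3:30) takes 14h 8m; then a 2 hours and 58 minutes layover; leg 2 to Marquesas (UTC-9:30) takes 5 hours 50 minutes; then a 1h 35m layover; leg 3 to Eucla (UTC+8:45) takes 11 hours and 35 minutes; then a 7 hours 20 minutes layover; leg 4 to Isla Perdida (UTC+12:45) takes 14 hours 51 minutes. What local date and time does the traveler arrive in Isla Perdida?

11:42 on Jan 20

Convert departure to UTC: 15:40 − 3:00 = 12:40 UTC on Jan 17.
Add 14 hours 8 minutes leg 1 → 02:48 UTC (Jan 18).
Add 2 hours 58 minutes layover in Miravel → 05:46 UTC.
Add 5 hours 50 minutes leg 2 → 11:36 UTC.
Add 1 hour and 35 minutes layover in Marquesas → 13:11 UTC.
Add 11 hours and 35 minutes leg 3 → 00:46 UTC (Jan 19).
Add 7 hours and 20 minutes layover in Eucla → 08:06 UTC.
Add 14 hours 51 minutes leg 4 → 22:57 UTC.
Isla Perdida is UTC+12:45, so local arrival = 22:57 + 12:45 = 11:42 on Jan 20.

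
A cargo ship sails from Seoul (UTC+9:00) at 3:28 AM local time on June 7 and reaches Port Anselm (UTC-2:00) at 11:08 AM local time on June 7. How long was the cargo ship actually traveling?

Port Anselm is 11:00 behind Seoul.
Clock-face elapsed time (ignoring zones) is 7 hours 40 minutes.
Actual elapsed = 7 hours 40 minutes + 11:00 = 18 hours 40 minutes.

18 hours 40 minutes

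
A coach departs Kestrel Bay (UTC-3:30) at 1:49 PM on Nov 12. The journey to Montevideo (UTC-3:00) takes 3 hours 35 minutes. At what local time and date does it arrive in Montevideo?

5:54 PM on November 12

Montevideo is 0:30 ahead of Kestrel Bay.
After 3 hours and 35 minutes it is 5:24 PM in Kestrel Bay.
Shift by the zone difference: 5:24 PM + 0:30 = 5:54 PM on Nov 12 in Montevideo.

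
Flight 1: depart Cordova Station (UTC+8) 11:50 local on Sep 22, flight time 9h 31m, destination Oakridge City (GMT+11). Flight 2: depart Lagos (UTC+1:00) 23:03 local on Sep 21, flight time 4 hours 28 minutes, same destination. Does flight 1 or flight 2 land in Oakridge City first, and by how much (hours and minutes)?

Flight 1 in UTC: 11:50 − 8:00 = 03:50 on Sep 22.
+9 hours and 31 minutes → arrive 13:21 UTC on Sep 22.
Flight 2 in UTC: 23:03 − 1:00 = 22:03 on Sep 21.
+4 hours 28 minutes → arrive 02:31 UTC on Sep 22.
Flight 2 lands earlier by 10 hours 50 minutes.

the second, by 10 hours 50 minutes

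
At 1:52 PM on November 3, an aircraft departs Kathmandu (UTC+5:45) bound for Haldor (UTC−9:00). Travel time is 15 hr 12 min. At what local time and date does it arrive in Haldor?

2:19 PM on November 3

Convert departure to UTC: 1:52 PM − 5:45 = 8:07 AM UTC on Nov 3.
Add 15 hours and 12 minutes travel time → 11:19 PM UTC.
Haldor is UTC−9:00, so local arrival = 11:19 PM − 9:00 = 2:19 PM on Nov 3.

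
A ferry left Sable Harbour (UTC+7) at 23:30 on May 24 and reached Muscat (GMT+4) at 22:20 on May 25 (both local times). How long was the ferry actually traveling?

Departure in UTC: 23:30 − 7:00 = 16:30 on May 24.
Arrival in UTC: 22:20 − 4:00 = 18:20 on May 25.
Elapsed = 18:20 − 16:30 (+1 day) = 25 hours 50 minutes.

25 hours 50 minutes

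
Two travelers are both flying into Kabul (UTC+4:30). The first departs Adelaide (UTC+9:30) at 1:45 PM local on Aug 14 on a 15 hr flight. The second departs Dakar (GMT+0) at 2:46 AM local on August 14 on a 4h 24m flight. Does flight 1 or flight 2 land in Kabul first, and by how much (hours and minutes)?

the second, by 12 hours 5 minutes

Flight 1 in UTC: 1:45 PM − 9:30 = 4:15 AM on Aug 14.
+15 hours → arrive 7:15 PM UTC on Aug 14.
Flight 2 departs at 2:46 AM UTC (Aug 14).
+4 hours 24 minutes → arrive 7:10 AM UTC on Aug 14.
Flight 2 lands earlier by 12 hours 5 minutes.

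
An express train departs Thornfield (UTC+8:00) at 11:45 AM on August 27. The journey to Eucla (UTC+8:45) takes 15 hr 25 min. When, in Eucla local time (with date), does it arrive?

3:55 AM on August 28

Convert departure to UTC: 11:45 AM − 8:00 = 3:45 AM UTC on Aug 27.
Add 15 hours 25 minutes travel time → 7:10 PM UTC.
Eucla is UTC+8:45, so local arrival = 7:10 PM + 8:45 = 3:55 AM on Aug 28.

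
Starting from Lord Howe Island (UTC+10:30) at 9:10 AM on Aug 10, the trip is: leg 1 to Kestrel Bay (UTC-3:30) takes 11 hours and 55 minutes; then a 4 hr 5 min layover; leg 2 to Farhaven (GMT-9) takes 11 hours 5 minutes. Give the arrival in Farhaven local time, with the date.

4:45 PM on August 10

Convert departure to UTC: 9:10 AM − 10:30 = 10:40 PM UTC on Aug 9.
Add 11 hours 55 minutes leg 1 → 10:35 AM UTC (Aug 10).
Add 4 hours and 5 minutes layover in Kestrel Bay → 2:40 PM UTC.
Add 11 hours and 5 minutes leg 2 → 1:45 AM UTC (Aug 11).
Farhaven is UTC−9:00, so local arrival = 1:45 AM − 9:00 = 4:45 PM on Aug 10.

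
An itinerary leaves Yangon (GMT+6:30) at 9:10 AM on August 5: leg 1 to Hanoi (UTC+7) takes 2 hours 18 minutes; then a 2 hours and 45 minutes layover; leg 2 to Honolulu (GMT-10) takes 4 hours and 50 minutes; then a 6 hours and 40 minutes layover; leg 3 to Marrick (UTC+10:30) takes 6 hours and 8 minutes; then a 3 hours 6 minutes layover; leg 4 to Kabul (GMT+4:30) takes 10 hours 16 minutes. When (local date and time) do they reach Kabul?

7:13 PM on August 6

Convert departure to UTC: 9:10 AM − 6:30 = 2:40 AM UTC on Aug 5.
Add 2 hours 18 minutes leg 1 → 4:58 AM UTC.
Add 2 hours 45 minutes layover in Hanoi → 7:43 AM UTC.
Add 4 hours and 50 minutes leg 2 → 12:33 PM UTC.
Add 6 hours 40 minutes layover in Honolulu → 7:13 PM UTC.
Add 6 hours 8 minutes leg 3 → 1:21 AM UTC (Aug 6).
Add 3 hours 6 minutes layover in Marrick → 4:27 AM UTC.
Add 10 hours 16 minutes leg 4 → 2:43 PM UTC.
Kabul is UTC+4:30, so local arrival = 2:43 PM + 4:30 = 7:13 PM on Aug 6.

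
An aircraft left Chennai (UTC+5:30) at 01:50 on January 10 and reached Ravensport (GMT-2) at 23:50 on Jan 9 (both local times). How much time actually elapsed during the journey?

Departure in UTC: 01:50 − 5:30 = 20:20 on Jan 9.
Arrival in UTC: 23:50 + 2:00 = 01:50 on Jan 10.
Elapsed = 01:50 − 20:20 (+1 day) = 5 hours 30 minutes.

5 hours 30 minutes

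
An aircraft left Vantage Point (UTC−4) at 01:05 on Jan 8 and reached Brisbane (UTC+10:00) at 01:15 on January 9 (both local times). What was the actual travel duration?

Departure in UTC: 01:05 + 4:00 = 05:05 on Jan 8.
Arrival in UTC: 01:15 − 10:00 = 15:15 on Jan 8.
Elapsed = 15:15 − 05:05 = 10 hours 10 minutes.

10 hours 10 minutes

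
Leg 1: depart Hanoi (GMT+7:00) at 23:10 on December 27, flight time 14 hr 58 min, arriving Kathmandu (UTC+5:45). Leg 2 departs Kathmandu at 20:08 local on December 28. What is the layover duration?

7 hours 15 minutes

Convert departure to UTC: 23:10 − 7:00 = 16:10 UTC on Dec 27.
Add 14 hours and 58 minutes flight time → 07:08 UTC (Dec 28).
Kathmandu is UTC+5:45, so local arrival = 07:08 + 5:45 = 12:53 on Dec 28.
Layover = 20:08 − 12:53 = 7 hours 15 minutes.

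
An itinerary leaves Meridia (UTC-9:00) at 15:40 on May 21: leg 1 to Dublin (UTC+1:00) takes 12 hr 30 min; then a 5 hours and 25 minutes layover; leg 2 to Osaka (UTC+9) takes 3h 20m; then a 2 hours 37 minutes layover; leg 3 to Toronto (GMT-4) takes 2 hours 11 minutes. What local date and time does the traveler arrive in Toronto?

Convert departure to UTC: 15:40 + 9:00 = 00:40 UTC on May 22.
Add 12 hours and 30 minutes leg 1 → 13:10 UTC.
Add 5 hours 25 minutes layover in Dublin → 18:35 UTC.
Add 3 hours and 20 minutes leg 2 → 21:55 UTC.
Add 2 hours 37 minutes layover in Osaka → 00:32 UTC (May 23).
Add 2 hours 11 minutes leg 3 → 02:43 UTC.
Toronto is UTC−4:00, so local arrival = 02:43 − 4:00 = 22:43 on May 22.

22:43 on May 22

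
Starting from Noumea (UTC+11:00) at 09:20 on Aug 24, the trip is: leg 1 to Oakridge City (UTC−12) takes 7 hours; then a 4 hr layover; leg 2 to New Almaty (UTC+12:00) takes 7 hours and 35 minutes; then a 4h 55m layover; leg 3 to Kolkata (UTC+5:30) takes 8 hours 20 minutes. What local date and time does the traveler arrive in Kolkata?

Convert departure to UTC: 09:20 − 11:00 = 22:20 UTC on Aug 23.
Add 7 hours leg 1 → 05:20 UTC (Aug 24).
Add 4 hours layover in Oakridge City → 09:20 UTC.
Add 7 hours and 35 minutes leg 2 → 16:55 UTC.
Add 4 hours and 55 minutes layover in New Almaty → 21:50 UTC.
Add 8 hours 20 minutes leg 3 → 06:10 UTC (Aug 25).
Kolkata is UTC+5:30, so local arrival = 06:10 + 5:30 = 11:40 on Aug 25.

11:40 on Aug 25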